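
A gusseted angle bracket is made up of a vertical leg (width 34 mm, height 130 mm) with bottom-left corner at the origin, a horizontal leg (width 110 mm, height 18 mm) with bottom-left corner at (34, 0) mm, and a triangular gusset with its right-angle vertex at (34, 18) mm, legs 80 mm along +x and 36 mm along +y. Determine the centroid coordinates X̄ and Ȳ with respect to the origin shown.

X̄ = 43.20 mm, Ȳ = 44.43 mm

Part | A | x̄ᵢ | ȳᵢ | A·x̄ᵢ | A·ȳᵢ
vertical leg | 4420.00 | 17.00 | 65.00 | 75140.00 | 287300.00
horizontal leg | 1980.00 | 89.00 | 9.00 | 176220.00 | 17820.00
gusset | 1440.00 | 60.67 | 30.00 | 87360.00 | 43200.00
Σ | 7840.00 |  |  | 338720.00 | 348320.00
X̄ = 338720.00 / 7840.00 = 43.20 mm
Ȳ = 348320.00 / 7840.00 = 44.43 mm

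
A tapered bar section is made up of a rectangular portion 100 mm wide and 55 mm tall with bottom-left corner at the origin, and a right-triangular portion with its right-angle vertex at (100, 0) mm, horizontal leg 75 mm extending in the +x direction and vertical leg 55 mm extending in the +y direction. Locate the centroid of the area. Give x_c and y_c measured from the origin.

rectangular portion: A = 100 × 55 = 5500.00, centroid at (50.00, 27.50).
triangular portion: A = ½·75·55 = 2062.50, centroid at (125.00, 18.33).
ΣA = 7562.50 mm²
ΣAx_c = (5500.00)(50.00) + (2062.50)(125.00) = 532812.50 mm³
ΣAy_c = (5500.00)(27.50) + (2062.50)(18.33) = 189062.50 mm³
x_c = 532812.50 / 7562.50 = 70.45 mm
y_c = 189062.50 / 7562.50 = 25.00 mm

x_c = 70.45 mm, y_c = 25.00 mm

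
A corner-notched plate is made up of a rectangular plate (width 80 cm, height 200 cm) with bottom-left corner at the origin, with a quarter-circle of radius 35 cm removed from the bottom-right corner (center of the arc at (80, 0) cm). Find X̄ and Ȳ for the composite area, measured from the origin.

plate: A = 80 × 200 = 16000.00, centroid at (40.00, 100.00).
removed quarter-circle: A = −¼π·35² = -962.11, centroid at (65.15, 14.85).
ΣA = 15037.89 cm², ΣAX̄ = 577322.65 cm³, ΣAȲ = 1585708.33 cm³.
X̄ = 577322.65/15037.89 = 38.39 cm; Ȳ = 1585708.33/15037.89 = 105.45 cm.

X̄ = 38.39 cm, Ȳ = 105.45 cm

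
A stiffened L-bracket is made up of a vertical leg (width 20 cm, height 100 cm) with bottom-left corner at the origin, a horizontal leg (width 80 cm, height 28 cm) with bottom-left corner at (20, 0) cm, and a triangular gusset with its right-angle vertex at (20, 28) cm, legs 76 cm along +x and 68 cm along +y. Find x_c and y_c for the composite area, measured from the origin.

x_c = 39.79 cm, y_c = 38.44 cm

vertical leg: A = 20 × 100 = 2000.00, centroid at (10.00, 50.00).
horizontal leg: A = 80 × 28 = 2240.00, centroid at (60.00, 14.00).
gusset: A = ½·76·68 = 2584.00, centroid at (45.33, 50.67).
ΣA = 6824.00 cm²
ΣAx_c = (2000.00)(10.00) + (2240.00)(60.00) + (2584.00)(45.33) = 271541.33 cm³
ΣAy_c = (2000.00)(50.00) + (2240.00)(14.00) + (2584.00)(50.67) = 262282.67 cm³
x_c = 271541.33 / 6824.00 = 39.79 cm
y_c = 262282.67 / 6824.00 = 38.44 cm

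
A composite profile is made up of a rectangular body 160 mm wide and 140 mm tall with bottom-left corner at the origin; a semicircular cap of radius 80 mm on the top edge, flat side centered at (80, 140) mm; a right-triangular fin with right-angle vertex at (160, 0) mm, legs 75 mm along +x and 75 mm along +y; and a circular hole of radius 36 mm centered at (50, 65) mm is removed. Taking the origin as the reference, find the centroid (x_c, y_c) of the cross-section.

rectangular body: A = 160 × 140 = 22400.00, centroid at (80.00, 70.00).
semicircular top: A = ½π·80² = 10053.10, centroid at (80.00, 173.95).
triangular fin: A = ½·75·75 = 2812.50, centroid at (185.00, 25.00).
hole: A = −π·36² = -4071.50, centroid at (50.00, 65.00).
ΣA = 31194.09 mm²
ΣAx_c = (22400.00)(80.00) + (10053.10)(80.00) + (2812.50)(185.00) + (-4071.50)(50.00) = 2912985.02 mm³
ΣAy_c = (22400.00)(70.00) + (10053.10)(173.95) + (2812.50)(25.00) + (-4071.50)(65.00) = 3122431.58 mm³
x_c = 2912985.02 / 31194.09 = 93.38 mm
y_c = 3122431.58 / 31194.09 = 100.10 mm

x_c = 93.38 mm, y_c = 100.10 mm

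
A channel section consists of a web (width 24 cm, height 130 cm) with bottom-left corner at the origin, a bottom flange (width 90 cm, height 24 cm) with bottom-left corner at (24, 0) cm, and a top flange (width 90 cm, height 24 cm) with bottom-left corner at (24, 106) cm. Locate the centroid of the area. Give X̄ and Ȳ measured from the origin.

X̄ = 45.10 cm, Ȳ = 65.00 cm

Part | A | x̄ᵢ | ȳᵢ | A·x̄ᵢ | A·ȳᵢ
web | 3120.00 | 12.00 | 65.00 | 37440.00 | 202800.00
bottom flange | 2160.00 | 69.00 | 12.00 | 149040.00 | 25920.00
top flange | 2160.00 | 69.00 | 118.00 | 149040.00 | 254880.00
Σ | 7440.00 |  |  | 335520.00 | 483600.00
X̄ = 335520.00 / 7440.00 = 45.10 cm
Ȳ = 483600.00 / 7440.00 = 65.00 cm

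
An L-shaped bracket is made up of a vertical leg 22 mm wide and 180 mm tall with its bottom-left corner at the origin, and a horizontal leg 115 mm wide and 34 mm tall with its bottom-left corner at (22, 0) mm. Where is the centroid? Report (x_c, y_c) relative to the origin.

vertical leg: A = 22 × 180 = 3960.00, centroid at (11.00, 90.00).
horizontal leg: A = 115 × 34 = 3910.00, centroid at (79.50, 17.00).
ΣA = 7870.00 mm², ΣAx_c = 354405.00 mm³, ΣAy_c = 422870.00 mm³.
x_c = 354405.00/7870.00 = 45.03 mm; y_c = 422870.00/7870.00 = 53.73 mm.

x_c = 45.03 mm, y_c = 53.73 mm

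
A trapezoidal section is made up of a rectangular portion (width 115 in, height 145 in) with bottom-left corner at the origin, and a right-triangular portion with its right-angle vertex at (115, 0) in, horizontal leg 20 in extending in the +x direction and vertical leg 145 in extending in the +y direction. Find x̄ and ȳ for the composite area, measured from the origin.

x̄ = 62.63 in, ȳ = 70.57 in

Part | A | x̄ᵢ | ȳᵢ | A·x̄ᵢ | A·ȳᵢ
rectangular portion | 16675.00 | 57.50 | 72.50 | 958812.50 | 1208937.50
triangular portion | 1450.00 | 121.67 | 48.33 | 176416.67 | 70083.33
Σ | 18125.00 |  |  | 1135229.17 | 1279020.83
x̄ = 1135229.17 / 18125.00 = 62.63 in
ȳ = 1279020.83 / 18125.00 = 70.57 in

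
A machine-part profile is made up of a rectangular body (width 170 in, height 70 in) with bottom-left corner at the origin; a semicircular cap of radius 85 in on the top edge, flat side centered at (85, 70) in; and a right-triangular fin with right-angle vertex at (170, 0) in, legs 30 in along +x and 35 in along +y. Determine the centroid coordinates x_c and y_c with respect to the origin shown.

x_c = 87.10 in, y_c = 68.41 in

rectangular body: A = 170 × 70 = 11900.00, centroid at (85.00, 35.00).
semicircular top: A = ½π·85² = 11349.00, centroid at (85.00, 106.08).
triangular fin: A = ½·30·35 = 525.00, centroid at (180.00, 11.67).
ΣA = 23774.00 in², ΣAx_c = 2070665.29 in³, ΣAy_c = 1626471.91 in³.
x_c = 2070665.29/23774.00 = 87.10 in; y_c = 1626471.91/23774.00 = 68.41 in.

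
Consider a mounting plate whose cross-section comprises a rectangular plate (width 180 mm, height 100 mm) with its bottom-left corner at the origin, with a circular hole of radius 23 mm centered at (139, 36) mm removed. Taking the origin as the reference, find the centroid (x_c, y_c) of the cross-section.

x_c = 85.02 mm, y_c = 51.42 mm

Part | A | x̄ᵢ | ȳᵢ | A·x̄ᵢ | A·ȳᵢ
plate | 18000.00 | 90.00 | 50.00 | 1620000.00 | 900000.00
hole | -1661.90 | 139.00 | 36.00 | -231004.45 | -59828.49
Σ | 16338.10 |  |  | 1388995.55 | 840171.51
x_c = 1388995.55 / 16338.10 = 85.02 mm
y_c = 840171.51 / 16338.10 = 51.42 mm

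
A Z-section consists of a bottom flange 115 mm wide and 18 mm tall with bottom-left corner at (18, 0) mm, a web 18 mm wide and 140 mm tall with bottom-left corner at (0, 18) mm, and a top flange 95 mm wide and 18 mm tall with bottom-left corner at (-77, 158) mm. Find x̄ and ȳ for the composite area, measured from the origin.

x̄ = 20.40 mm, ȳ = 83.49 mm

bottom flange: A = 115 × 18 = 2070.00, centroid at (75.50, 9.00).
web: A = 18 × 140 = 2520.00, centroid at (9.00, 88.00).
top flange: A = 95 × 18 = 1710.00, centroid at (-29.50, 167.00).
ΣA = 6300.00 mm²
ΣAx̄ = (2070.00)(75.50) + (2520.00)(9.00) + (1710.00)(-29.50) = 128520.00 mm³
ΣAȳ = (2070.00)(9.00) + (2520.00)(88.00) + (1710.00)(167.00) = 525960.00 mm³
x̄ = 128520.00 / 6300.00 = 20.40 mm
ȳ = 525960.00 / 6300.00 = 83.49 mm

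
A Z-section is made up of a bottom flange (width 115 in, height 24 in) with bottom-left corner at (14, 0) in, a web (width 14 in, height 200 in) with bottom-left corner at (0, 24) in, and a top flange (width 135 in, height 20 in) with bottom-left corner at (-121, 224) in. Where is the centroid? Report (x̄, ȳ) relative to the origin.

bottom flange: A = 115 × 24 = 2760.00, centroid at (71.50, 12.00).
web: A = 14 × 200 = 2800.00, centroid at (7.00, 124.00).
top flange: A = 135 × 20 = 2700.00, centroid at (-53.50, 234.00).
ΣA = 8260.00 in²
ΣAx̄ = (2760.00)(71.50) + (2800.00)(7.00) + (2700.00)(-53.50) = 72490.00 in³
ΣAȳ = (2760.00)(12.00) + (2800.00)(124.00) + (2700.00)(234.00) = 1012120.00 in³
x̄ = 72490.00 / 8260.00 = 8.78 in
ȳ = 1012120.00 / 8260.00 = 122.53 in

x̄ = 8.78 in, ȳ = 122.53 in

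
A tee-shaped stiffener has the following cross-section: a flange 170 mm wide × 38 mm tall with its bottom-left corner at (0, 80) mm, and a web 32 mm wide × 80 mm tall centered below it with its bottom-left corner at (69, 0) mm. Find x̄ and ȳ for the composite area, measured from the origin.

Part | A | x̄ᵢ | ȳᵢ | A·x̄ᵢ | A·ȳᵢ
web | 2560.00 | 85.00 | 40.00 | 217600.00 | 102400.00
flange | 6460.00 | 85.00 | 99.00 | 549100.00 | 639540.00
Σ | 9020.00 |  |  | 766700.00 | 741940.00
x̄ = 766700.00 / 9020.00 = 85.00 mm
ȳ = 741940.00 / 9020.00 = 82.25 mm

x̄ = 85.00 mm, ȳ = 82.25 mm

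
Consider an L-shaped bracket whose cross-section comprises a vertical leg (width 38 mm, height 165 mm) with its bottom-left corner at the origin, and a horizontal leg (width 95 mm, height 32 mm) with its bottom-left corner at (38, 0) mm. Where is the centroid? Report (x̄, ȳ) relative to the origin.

x̄ = 40.71 mm, ȳ = 60.79 mm

vertical leg: A = 38 × 165 = 6270.00, centroid at (19.00, 82.50).
horizontal leg: A = 95 × 32 = 3040.00, centroid at (85.50, 16.00).
ΣA = 9310.00 mm², ΣAx̄ = 379050.00 mm³, ΣAȳ = 565915.00 mm³.
x̄ = 379050.00/9310.00 = 40.71 mm; ȳ = 565915.00/9310.00 = 60.79 mm.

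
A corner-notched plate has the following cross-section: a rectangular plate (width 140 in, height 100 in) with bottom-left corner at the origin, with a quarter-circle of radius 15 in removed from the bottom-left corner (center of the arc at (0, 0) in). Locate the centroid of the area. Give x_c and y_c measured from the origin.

plate: A = 140 × 100 = 14000.00, centroid at (70.00, 50.00).
removed quarter-circle: A = −¼π·15² = -176.71, centroid at (6.37, 6.37).
ΣA = 13823.29 in²
ΣAx_c = (14000.00)(70.00) + (-176.71)(6.37) = 978875.00 in³
ΣAy_c = (14000.00)(50.00) + (-176.71)(6.37) = 698875.00 in³
x_c = 978875.00 / 13823.29 = 70.81 in
y_c = 698875.00 / 13823.29 = 50.56 in

x_c = 70.81 in, y_c = 50.56 in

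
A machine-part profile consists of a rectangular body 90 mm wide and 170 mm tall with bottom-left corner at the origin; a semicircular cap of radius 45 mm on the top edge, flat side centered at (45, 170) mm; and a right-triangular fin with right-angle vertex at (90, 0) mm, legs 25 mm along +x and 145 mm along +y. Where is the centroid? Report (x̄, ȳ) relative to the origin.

x̄ = 49.76 mm, ȳ = 98.04 mm

rectangular body: A = 90 × 170 = 15300.00, centroid at (45.00, 85.00).
semicircular top: A = ½π·45² = 3180.86, centroid at (45.00, 189.10).
triangular fin: A = ½·25·145 = 1812.50, centroid at (98.33, 48.33).
ΣA = 20293.36 mm², ΣAx̄ = 1009867.98 mm³, ΣAȳ = 1989600.80 mm³.
x̄ = 1009867.98/20293.36 = 49.76 mm; ȳ = 1989600.80/20293.36 = 98.04 mm.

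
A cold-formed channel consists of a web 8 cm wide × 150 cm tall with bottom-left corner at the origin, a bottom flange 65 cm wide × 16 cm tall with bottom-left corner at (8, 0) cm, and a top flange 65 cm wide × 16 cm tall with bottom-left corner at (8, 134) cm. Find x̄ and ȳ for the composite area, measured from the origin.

x̄ = 27.15 cm, ȳ = 75.00 cm

web: A = 8 × 150 = 1200.00, centroid at (4.00, 75.00).
bottom flange: A = 65 × 16 = 1040.00, centroid at (40.50, 8.00).
top flange: A = 65 × 16 = 1040.00, centroid at (40.50, 142.00).
ΣA = 3280.00 cm², ΣAx̄ = 89040.00 cm³, ΣAȳ = 246000.00 cm³.
x̄ = 89040.00/3280.00 = 27.15 cm; ȳ = 246000.00/3280.00 = 75.00 cm.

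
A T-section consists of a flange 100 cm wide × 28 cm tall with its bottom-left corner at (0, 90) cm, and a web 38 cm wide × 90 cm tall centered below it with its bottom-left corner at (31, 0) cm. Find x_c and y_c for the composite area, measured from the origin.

x_c = 50.00 cm, y_c = 71.56 cm

web: A = 38 × 90 = 3420.00, centroid at (50.00, 45.00).
flange: A = 100 × 28 = 2800.00, centroid at (50.00, 104.00).
ΣA = 6220.00 cm²
ΣAx_c = (3420.00)(50.00) + (2800.00)(50.00) = 311000.00 cm³
ΣAy_c = (3420.00)(45.00) + (2800.00)(104.00) = 445100.00 cm³
x_c = 311000.00 / 6220.00 = 50.00 cm
y_c = 445100.00 / 6220.00 = 71.56 cm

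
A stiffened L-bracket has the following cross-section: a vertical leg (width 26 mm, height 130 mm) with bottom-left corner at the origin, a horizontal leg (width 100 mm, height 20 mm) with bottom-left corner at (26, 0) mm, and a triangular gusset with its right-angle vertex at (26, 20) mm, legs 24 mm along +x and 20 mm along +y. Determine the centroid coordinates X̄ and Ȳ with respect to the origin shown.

vertical leg: A = 26 × 130 = 3380.00, centroid at (13.00, 65.00).
horizontal leg: A = 100 × 20 = 2000.00, centroid at (76.00, 10.00).
gusset: A = ½·24·20 = 240.00, centroid at (34.00, 26.67).
ΣA = 5620.00 mm², ΣAX̄ = 204100.00 mm³, ΣAȲ = 246100.00 mm³.
X̄ = 204100.00/5620.00 = 36.32 mm; Ȳ = 246100.00/5620.00 = 43.79 mm.

X̄ = 36.32 mm, Ȳ = 43.79 mm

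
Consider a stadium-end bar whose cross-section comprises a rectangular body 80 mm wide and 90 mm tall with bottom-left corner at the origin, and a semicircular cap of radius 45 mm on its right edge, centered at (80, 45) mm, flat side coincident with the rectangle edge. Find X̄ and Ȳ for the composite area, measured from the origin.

X̄ = 58.11 mm, Ȳ = 45.00 mm

rectangular body: A = 80 × 90 = 7200.00, centroid at (40.00, 45.00).
semicircular end: A = ½π·45² = 3180.86, centroid at (99.10, 45.00).
ΣA = 10380.86 mm², ΣAX̄ = 603219.00 mm³, ΣAȲ = 467138.82 mm³.
X̄ = 603219.00/10380.86 = 58.11 mm; Ȳ = 467138.82/10380.86 = 45.00 mm.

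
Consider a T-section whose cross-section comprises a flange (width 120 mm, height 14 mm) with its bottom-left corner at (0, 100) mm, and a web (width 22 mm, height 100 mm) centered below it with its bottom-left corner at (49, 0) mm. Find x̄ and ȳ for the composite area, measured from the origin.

web: A = 22 × 100 = 2200.00, centroid at (60.00, 50.00).
flange: A = 120 × 14 = 1680.00, centroid at (60.00, 107.00).
ΣA = 3880.00 mm²
ΣAx̄ = (2200.00)(60.00) + (1680.00)(60.00) = 232800.00 mm³
ΣAȳ = (2200.00)(50.00) + (1680.00)(107.00) = 289760.00 mm³
x̄ = 232800.00 / 3880.00 = 60.00 mm
ȳ = 289760.00 / 3880.00 = 74.68 mm

x̄ = 60.00 mm, ȳ = 74.68 mm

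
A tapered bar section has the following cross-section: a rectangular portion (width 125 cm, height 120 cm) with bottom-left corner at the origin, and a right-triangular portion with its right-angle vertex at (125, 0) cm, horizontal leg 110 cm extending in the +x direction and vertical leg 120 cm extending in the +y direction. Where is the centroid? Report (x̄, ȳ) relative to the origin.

rectangular portion: A = 125 × 120 = 15000.00, centroid at (62.50, 60.00).
triangular portion: A = ½·110·120 = 6600.00, centroid at (161.67, 40.00).
ΣA = 21600.00 cm²
ΣAx̄ = (15000.00)(62.50) + (6600.00)(161.67) = 2004500.00 cm³
ΣAȳ = (15000.00)(60.00) + (6600.00)(40.00) = 1164000.00 cm³
x̄ = 2004500.00 / 21600.00 = 92.80 cm
ȳ = 1164000.00 / 21600.00 = 53.89 cm

x̄ = 92.80 cm, ȳ = 53.89 cm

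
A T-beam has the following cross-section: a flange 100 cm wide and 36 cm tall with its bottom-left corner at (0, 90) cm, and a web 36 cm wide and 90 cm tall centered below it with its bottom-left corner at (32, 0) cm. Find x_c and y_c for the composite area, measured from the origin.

x_c = 50.00 cm, y_c = 78.16 cm

web: A = 36 × 90 = 3240.00, centroid at (50.00, 45.00).
flange: A = 100 × 36 = 3600.00, centroid at (50.00, 108.00).
ΣA = 6840.00 cm², ΣAx_c = 342000.00 cm³, ΣAy_c = 534600.00 cm³.
x_c = 342000.00/6840.00 = 50.00 cm; y_c = 534600.00/6840.00 = 78.16 cm.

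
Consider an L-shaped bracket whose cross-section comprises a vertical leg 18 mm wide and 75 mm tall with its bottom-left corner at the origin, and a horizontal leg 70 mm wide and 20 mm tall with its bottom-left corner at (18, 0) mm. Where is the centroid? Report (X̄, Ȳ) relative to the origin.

X̄ = 31.40 mm, Ȳ = 23.50 mm

vertical leg: A = 18 × 75 = 1350.00, centroid at (9.00, 37.50).
horizontal leg: A = 70 × 20 = 1400.00, centroid at (53.00, 10.00).
ΣA = 2750.00 mm²
ΣAX̄ = (1350.00)(9.00) + (1400.00)(53.00) = 86350.00 mm³
ΣAȲ = (1350.00)(37.50) + (1400.00)(10.00) = 64625.00 mm³
X̄ = 86350.00 / 2750.00 = 31.40 mm
Ȳ = 64625.00 / 2750.00 = 23.50 mm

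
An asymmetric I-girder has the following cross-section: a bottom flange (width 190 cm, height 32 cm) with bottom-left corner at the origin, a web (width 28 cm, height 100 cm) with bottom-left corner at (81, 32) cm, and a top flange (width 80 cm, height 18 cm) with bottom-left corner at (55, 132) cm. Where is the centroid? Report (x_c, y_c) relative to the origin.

bottom flange: A = 190 × 32 = 6080.00, centroid at (95.00, 16.00).
web: A = 28 × 100 = 2800.00, centroid at (95.00, 82.00).
top flange: A = 80 × 18 = 1440.00, centroid at (95.00, 141.00).
ΣA = 10320.00 cm²
ΣAx_c = (6080.00)(95.00) + (2800.00)(95.00) + (1440.00)(95.00) = 980400.00 cm³
ΣAy_c = (6080.00)(16.00) + (2800.00)(82.00) + (1440.00)(141.00) = 529920.00 cm³
x_c = 980400.00 / 10320.00 = 95.00 cm
y_c = 529920.00 / 10320.00 = 51.35 cm

x_c = 95.00 cm, y_c = 51.35 cm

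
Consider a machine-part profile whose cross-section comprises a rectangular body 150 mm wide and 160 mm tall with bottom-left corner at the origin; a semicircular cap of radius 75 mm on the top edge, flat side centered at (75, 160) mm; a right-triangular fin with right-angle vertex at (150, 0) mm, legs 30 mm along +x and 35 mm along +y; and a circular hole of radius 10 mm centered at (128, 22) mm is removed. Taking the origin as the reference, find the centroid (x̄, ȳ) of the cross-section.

Part | A | x̄ᵢ | ȳᵢ | A·x̄ᵢ | A·ȳᵢ
rectangular body | 24000.00 | 75.00 | 80.00 | 1800000.00 | 1920000.00
semicircular top | 8835.73 | 75.00 | 191.83 | 662679.70 | 1694966.69
triangular fin | 525.00 | 160.00 | 11.67 | 84000.00 | 6125.00
hole | -314.16 | 128.00 | 22.00 | -40212.39 | -6911.50
Σ | 33046.57 |  |  | 2506467.31 | 3614180.19
x̄ = 2506467.31 / 33046.57 = 75.85 mm
ȳ = 3614180.19 / 33046.57 = 109.37 mm

x̄ = 75.85 mm, ȳ = 109.37 mm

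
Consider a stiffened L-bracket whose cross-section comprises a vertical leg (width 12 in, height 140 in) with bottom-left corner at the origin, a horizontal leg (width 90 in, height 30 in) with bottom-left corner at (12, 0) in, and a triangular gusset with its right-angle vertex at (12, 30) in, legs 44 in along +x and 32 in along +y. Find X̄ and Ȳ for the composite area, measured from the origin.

X̄ = 35.95 in, Ȳ = 36.73 in

Part | A | x̄ᵢ | ȳᵢ | A·x̄ᵢ | A·ȳᵢ
vertical leg | 1680.00 | 6.00 | 70.00 | 10080.00 | 117600.00
horizontal leg | 2700.00 | 57.00 | 15.00 | 153900.00 | 40500.00
gusset | 704.00 | 26.67 | 40.67 | 18773.33 | 28629.33
Σ | 5084.00 |  |  | 182753.33 | 186729.33
X̄ = 182753.33 / 5084.00 = 35.95 in
Ȳ = 186729.33 / 5084.00 = 36.73 in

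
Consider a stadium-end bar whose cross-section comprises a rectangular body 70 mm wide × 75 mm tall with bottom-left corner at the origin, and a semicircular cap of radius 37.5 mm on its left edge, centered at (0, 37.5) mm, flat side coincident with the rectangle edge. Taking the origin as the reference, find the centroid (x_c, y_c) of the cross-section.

x_c = 19.92 mm, y_c = 37.50 mm

Part | A | x̄ᵢ | ȳᵢ | A·x̄ᵢ | A·ȳᵢ
rectangular body | 5250.00 | 35.00 | 37.50 | 183750.00 | 196875.00
semicircular end | 2208.93 | -15.92 | 37.50 | -35156.25 | 82834.96
Σ | 7458.93 |  |  | 148593.75 | 279709.96
x_c = 148593.75 / 7458.93 = 19.92 mm
y_c = 279709.96 / 7458.93 = 37.50 mm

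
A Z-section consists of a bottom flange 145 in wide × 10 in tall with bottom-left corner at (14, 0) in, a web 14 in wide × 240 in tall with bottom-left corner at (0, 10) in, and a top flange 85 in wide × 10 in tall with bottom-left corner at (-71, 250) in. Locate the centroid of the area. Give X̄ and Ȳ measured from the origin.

X̄ = 22.04 in, Ȳ = 116.75 in

bottom flange: A = 145 × 10 = 1450.00, centroid at (86.50, 5.00).
web: A = 14 × 240 = 3360.00, centroid at (7.00, 130.00).
top flange: A = 85 × 10 = 850.00, centroid at (-28.50, 255.00).
ΣA = 5660.00 in², ΣAX̄ = 124720.00 in³, ΣAȲ = 660800.00 in³.
X̄ = 124720.00/5660.00 = 22.04 in; Ȳ = 660800.00/5660.00 = 116.75 in.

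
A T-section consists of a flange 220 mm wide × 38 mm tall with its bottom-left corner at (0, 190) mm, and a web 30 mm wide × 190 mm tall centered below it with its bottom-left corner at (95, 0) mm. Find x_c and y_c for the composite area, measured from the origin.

Part | A | x̄ᵢ | ȳᵢ | A·x̄ᵢ | A·ȳᵢ
web | 5700.00 | 110.00 | 95.00 | 627000.00 | 541500.00
flange | 8360.00 | 110.00 | 209.00 | 919600.00 | 1747240.00
Σ | 14060.00 |  |  | 1546600.00 | 2288740.00
x_c = 1546600.00 / 14060.00 = 110.00 mm
y_c = 2288740.00 / 14060.00 = 162.78 mm

x_c = 110.00 mm, y_c = 162.78 mm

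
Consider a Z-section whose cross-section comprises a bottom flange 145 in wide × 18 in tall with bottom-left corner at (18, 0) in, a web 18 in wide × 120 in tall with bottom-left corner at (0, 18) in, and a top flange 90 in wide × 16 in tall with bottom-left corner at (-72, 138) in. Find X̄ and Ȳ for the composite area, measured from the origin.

bottom flange: A = 145 × 18 = 2610.00, centroid at (90.50, 9.00).
web: A = 18 × 120 = 2160.00, centroid at (9.00, 78.00).
top flange: A = 90 × 16 = 1440.00, centroid at (-27.00, 146.00).
ΣA = 6210.00 in²
ΣAX̄ = (2610.00)(90.50) + (2160.00)(9.00) + (1440.00)(-27.00) = 216765.00 in³
ΣAȲ = (2610.00)(9.00) + (2160.00)(78.00) + (1440.00)(146.00) = 402210.00 in³
X̄ = 216765.00 / 6210.00 = 34.91 in
Ȳ = 402210.00 / 6210.00 = 64.77 in

X̄ = 34.91 in, Ȳ = 64.77 in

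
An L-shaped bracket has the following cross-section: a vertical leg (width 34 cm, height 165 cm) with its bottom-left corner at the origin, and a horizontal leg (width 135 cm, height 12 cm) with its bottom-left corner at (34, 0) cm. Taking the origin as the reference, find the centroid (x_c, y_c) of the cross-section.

Part | A | x̄ᵢ | ȳᵢ | A·x̄ᵢ | A·ȳᵢ
vertical leg | 5610.00 | 17.00 | 82.50 | 95370.00 | 462825.00
horizontal leg | 1620.00 | 101.50 | 6.00 | 164430.00 | 9720.00
Σ | 7230.00 |  |  | 259800.00 | 472545.00
x_c = 259800.00 / 7230.00 = 35.93 cm
y_c = 472545.00 / 7230.00 = 65.36 cm

x_c = 35.93 cm, y_c = 65.36 cm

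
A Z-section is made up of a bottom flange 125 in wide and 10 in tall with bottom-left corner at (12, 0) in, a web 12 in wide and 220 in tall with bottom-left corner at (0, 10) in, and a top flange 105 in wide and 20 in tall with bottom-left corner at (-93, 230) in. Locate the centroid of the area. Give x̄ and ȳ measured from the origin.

Part | A | x̄ᵢ | ȳᵢ | A·x̄ᵢ | A·ȳᵢ
bottom flange | 1250.00 | 74.50 | 5.00 | 93125.00 | 6250.00
web | 2640.00 | 6.00 | 120.00 | 15840.00 | 316800.00
top flange | 2100.00 | -40.50 | 240.00 | -85050.00 | 504000.00
Σ | 5990.00 |  |  | 23915.00 | 827050.00
x̄ = 23915.00 / 5990.00 = 3.99 in
ȳ = 827050.00 / 5990.00 = 138.07 in

x̄ = 3.99 in, ȳ = 138.07 in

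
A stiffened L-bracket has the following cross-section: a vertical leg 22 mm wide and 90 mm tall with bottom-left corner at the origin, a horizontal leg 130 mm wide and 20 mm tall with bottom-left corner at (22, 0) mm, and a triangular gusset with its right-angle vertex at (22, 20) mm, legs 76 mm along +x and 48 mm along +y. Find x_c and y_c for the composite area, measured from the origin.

x_c = 52.20 mm, y_c = 28.23 mm

vertical leg: A = 22 × 90 = 1980.00, centroid at (11.00, 45.00).
horizontal leg: A = 130 × 20 = 2600.00, centroid at (87.00, 10.00).
gusset: A = ½·76·48 = 1824.00, centroid at (47.33, 36.00).
ΣA = 6404.00 mm², ΣAx_c = 334316.00 mm³, ΣAy_c = 180764.00 mm³.
x_c = 334316.00/6404.00 = 52.20 mm; y_c = 180764.00/6404.00 = 28.23 mm.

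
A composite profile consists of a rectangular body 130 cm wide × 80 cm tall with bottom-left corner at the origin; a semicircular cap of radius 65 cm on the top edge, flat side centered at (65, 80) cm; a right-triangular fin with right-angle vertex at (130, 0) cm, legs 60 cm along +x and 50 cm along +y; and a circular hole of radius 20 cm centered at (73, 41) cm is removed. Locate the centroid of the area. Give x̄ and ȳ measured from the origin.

x̄ = 71.80 cm, ȳ = 63.86 cm

rectangular body: A = 130 × 80 = 10400.00, centroid at (65.00, 40.00).
semicircular top: A = ½π·65² = 6636.61, centroid at (65.00, 107.59).
triangular fin: A = ½·60·50 = 1500.00, centroid at (150.00, 16.67).
hole: A = −π·20² = -1256.64, centroid at (73.00, 41.00).
ΣA = 17279.98 cm²
ΣAx̄ = (10400.00)(65.00) + (6636.61)(65.00) + (1500.00)(150.00) + (-1256.64)(73.00) = 1240645.44 cm³
ΣAȳ = (10400.00)(40.00) + (6636.61)(107.59) + (1500.00)(16.67) + (-1256.64)(41.00) = 1103490.37 cm³
x̄ = 1240645.44 / 17279.98 = 71.80 cm
ȳ = 1103490.37 / 17279.98 = 63.86 cm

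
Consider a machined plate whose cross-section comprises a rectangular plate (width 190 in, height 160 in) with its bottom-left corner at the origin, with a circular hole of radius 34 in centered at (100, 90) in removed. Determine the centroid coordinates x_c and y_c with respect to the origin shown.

plate: A = 190 × 160 = 30400.00, centroid at (95.00, 80.00).
hole: A = −π·34² = -3631.68, centroid at (100.00, 90.00).
ΣA = 26768.32 in²
ΣAx_c = (30400.00)(95.00) + (-3631.68)(100.00) = 2524831.89 in³
ΣAy_c = (30400.00)(80.00) + (-3631.68)(90.00) = 2105148.70 in³
x_c = 2524831.89 / 26768.32 = 94.32 in
y_c = 2105148.70 / 26768.32 = 78.64 in

x_c = 94.32 in, y_c = 78.64 in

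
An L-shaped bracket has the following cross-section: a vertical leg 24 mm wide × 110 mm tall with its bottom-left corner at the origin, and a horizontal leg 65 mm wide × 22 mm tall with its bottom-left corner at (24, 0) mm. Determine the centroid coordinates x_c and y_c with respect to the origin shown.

x_c = 27.64 mm, y_c = 39.54 mm

vertical leg: A = 24 × 110 = 2640.00, centroid at (12.00, 55.00).
horizontal leg: A = 65 × 22 = 1430.00, centroid at (56.50, 11.00).
ΣA = 4070.00 mm², ΣAx_c = 112475.00 mm³, ΣAy_c = 160930.00 mm³.
x_c = 112475.00/4070.00 = 27.64 mm; y_c = 160930.00/4070.00 = 39.54 mm.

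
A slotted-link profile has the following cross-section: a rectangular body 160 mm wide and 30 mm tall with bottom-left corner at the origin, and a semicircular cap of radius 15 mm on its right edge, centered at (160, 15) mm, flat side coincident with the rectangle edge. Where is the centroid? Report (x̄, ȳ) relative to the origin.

rectangular body: A = 160 × 30 = 4800.00, centroid at (80.00, 15.00).
semicircular end: A = ½π·15² = 353.43, centroid at (166.37, 15.00).
ΣA = 5153.43 mm²
ΣAx̄ = (4800.00)(80.00) + (353.43)(166.37) = 442798.67 mm³
ΣAȳ = (4800.00)(15.00) + (353.43)(15.00) = 77301.44 mm³
x̄ = 442798.67 / 5153.43 = 85.92 mm
ȳ = 77301.44 / 5153.43 = 15.00 mm

x̄ = 85.92 mm, ȳ = 15.00 mm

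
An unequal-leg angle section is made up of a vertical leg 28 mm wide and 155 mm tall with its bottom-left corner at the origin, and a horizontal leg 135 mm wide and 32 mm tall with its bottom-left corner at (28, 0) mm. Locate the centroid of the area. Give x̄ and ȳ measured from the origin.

x̄ = 54.66 mm, ȳ = 46.82 mm

Part | A | x̄ᵢ | ȳᵢ | A·x̄ᵢ | A·ȳᵢ
vertical leg | 4340.00 | 14.00 | 77.50 | 60760.00 | 336350.00
horizontal leg | 4320.00 | 95.50 | 16.00 | 412560.00 | 69120.00
Σ | 8660.00 |  |  | 473320.00 | 405470.00
x̄ = 473320.00 / 8660.00 = 54.66 mm
ȳ = 405470.00 / 8660.00 = 46.82 mm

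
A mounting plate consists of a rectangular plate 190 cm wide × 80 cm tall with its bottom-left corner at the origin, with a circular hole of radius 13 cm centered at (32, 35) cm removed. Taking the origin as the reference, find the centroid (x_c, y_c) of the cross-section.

plate: A = 190 × 80 = 15200.00, centroid at (95.00, 40.00).
hole: A = −π·13² = -530.93, centroid at (32.00, 35.00).
ΣA = 14669.07 cm²
ΣAx_c = (15200.00)(95.00) + (-530.93)(32.00) = 1427010.27 cm³
ΣAy_c = (15200.00)(40.00) + (-530.93)(35.00) = 589417.48 cm³
x_c = 1427010.27 / 14669.07 = 97.28 cm
y_c = 589417.48 / 14669.07 = 40.18 cm

x_c = 97.28 cm, y_c = 40.18 cm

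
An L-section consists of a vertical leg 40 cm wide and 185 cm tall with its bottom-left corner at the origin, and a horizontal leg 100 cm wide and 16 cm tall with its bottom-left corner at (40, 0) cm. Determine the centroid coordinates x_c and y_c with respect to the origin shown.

x_c = 32.44 cm, y_c = 77.48 cm

vertical leg: A = 40 × 185 = 7400.00, centroid at (20.00, 92.50).
horizontal leg: A = 100 × 16 = 1600.00, centroid at (90.00, 8.00).
ΣA = 9000.00 cm²
ΣAx_c = (7400.00)(20.00) + (1600.00)(90.00) = 292000.00 cm³
ΣAy_c = (7400.00)(92.50) + (1600.00)(8.00) = 697300.00 cm³
x_c = 292000.00 / 9000.00 = 32.44 cm
y_c = 697300.00 / 9000.00 = 77.48 cm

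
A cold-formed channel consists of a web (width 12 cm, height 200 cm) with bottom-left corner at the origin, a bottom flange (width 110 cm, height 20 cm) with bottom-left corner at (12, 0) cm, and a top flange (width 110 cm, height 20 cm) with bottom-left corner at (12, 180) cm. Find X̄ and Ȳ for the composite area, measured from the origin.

X̄ = 45.47 cm, Ȳ = 100.00 cm

web: A = 12 × 200 = 2400.00, centroid at (6.00, 100.00).
bottom flange: A = 110 × 20 = 2200.00, centroid at (67.00, 10.00).
top flange: A = 110 × 20 = 2200.00, centroid at (67.00, 190.00).
ΣA = 6800.00 cm², ΣAX̄ = 309200.00 cm³, ΣAȲ = 680000.00 cm³.
X̄ = 309200.00/6800.00 = 45.47 cm; Ȳ = 680000.00/6800.00 = 100.00 cm.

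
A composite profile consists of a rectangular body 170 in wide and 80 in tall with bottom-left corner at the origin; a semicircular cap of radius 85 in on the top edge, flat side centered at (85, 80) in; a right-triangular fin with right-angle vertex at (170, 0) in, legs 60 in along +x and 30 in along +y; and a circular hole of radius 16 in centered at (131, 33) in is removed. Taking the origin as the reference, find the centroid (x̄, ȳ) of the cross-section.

x̄ = 87.30 in, ȳ = 73.62 in

Part | A | x̄ᵢ | ȳᵢ | A·x̄ᵢ | A·ȳᵢ
rectangular body | 13600.00 | 85.00 | 40.00 | 1156000.00 | 544000.00
semicircular top | 11349.00 | 85.00 | 116.08 | 964665.29 | 1317336.94
triangular fin | 900.00 | 190.00 | 10.00 | 171000.00 | 9000.00
hole | -804.25 | 131.00 | 33.00 | -105356.45 | -26540.17
Σ | 25044.76 |  |  | 2186308.84 | 1843796.77
x̄ = 2186308.84 / 25044.76 = 87.30 in
ȳ = 1843796.77 / 25044.76 = 73.62 in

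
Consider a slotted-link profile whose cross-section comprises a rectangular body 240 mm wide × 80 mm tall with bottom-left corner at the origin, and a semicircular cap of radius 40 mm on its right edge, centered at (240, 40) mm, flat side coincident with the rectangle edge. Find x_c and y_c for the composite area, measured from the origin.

rectangular body: A = 240 × 80 = 19200.00, centroid at (120.00, 40.00).
semicircular end: A = ½π·40² = 2513.27, centroid at (256.98, 40.00).
ΣA = 21713.27 mm²
ΣAx_c = (19200.00)(120.00) + (2513.27)(256.98) = 2949852.46 mm³
ΣAy_c = (19200.00)(40.00) + (2513.27)(40.00) = 868530.96 mm³
x_c = 2949852.46 / 21713.27 = 135.85 mm
y_c = 868530.96 / 21713.27 = 40.00 mm

x_c = 135.85 mm, y_c = 40.00 mm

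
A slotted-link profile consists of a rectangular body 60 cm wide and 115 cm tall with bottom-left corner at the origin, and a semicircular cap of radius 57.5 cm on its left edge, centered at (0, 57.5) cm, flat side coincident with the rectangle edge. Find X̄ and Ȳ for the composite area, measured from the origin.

X̄ = 6.64 cm, Ȳ = 57.50 cm

rectangular body: A = 60 × 115 = 6900.00, centroid at (30.00, 57.50).
semicircular end: A = ½π·57.5² = 5193.45, centroid at (-24.40, 57.50).
ΣA = 12093.45 cm², ΣAX̄ = 80260.42 cm³, ΣAȲ = 695373.11 cm³.
X̄ = 80260.42/12093.45 = 6.64 cm; Ȳ = 695373.11/12093.45 = 57.50 cm.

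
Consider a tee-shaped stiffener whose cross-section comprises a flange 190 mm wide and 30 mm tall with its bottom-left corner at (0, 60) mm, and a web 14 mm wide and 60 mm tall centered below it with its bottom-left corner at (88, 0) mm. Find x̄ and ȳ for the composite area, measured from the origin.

x̄ = 95.00 mm, ȳ = 69.22 mm

web: A = 14 × 60 = 840.00, centroid at (95.00, 30.00).
flange: A = 190 × 30 = 5700.00, centroid at (95.00, 75.00).
ΣA = 6540.00 mm², ΣAx̄ = 621300.00 mm³, ΣAȳ = 452700.00 mm³.
x̄ = 621300.00/6540.00 = 95.00 mm; ȳ = 452700.00/6540.00 = 69.22 mm.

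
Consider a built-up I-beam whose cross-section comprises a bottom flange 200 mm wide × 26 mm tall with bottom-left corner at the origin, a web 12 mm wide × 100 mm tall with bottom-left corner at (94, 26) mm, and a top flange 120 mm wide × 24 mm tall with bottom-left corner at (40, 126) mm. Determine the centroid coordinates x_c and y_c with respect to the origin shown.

x_c = 100.00 mm, y_c = 59.94 mm

bottom flange: A = 200 × 26 = 5200.00, centroid at (100.00, 13.00).
web: A = 12 × 100 = 1200.00, centroid at (100.00, 76.00).
top flange: A = 120 × 24 = 2880.00, centroid at (100.00, 138.00).
ΣA = 9280.00 mm²
ΣAx_c = (5200.00)(100.00) + (1200.00)(100.00) + (2880.00)(100.00) = 928000.00 mm³
ΣAy_c = (5200.00)(13.00) + (1200.00)(76.00) + (2880.00)(138.00) = 556240.00 mm³
x_c = 928000.00 / 9280.00 = 100.00 mm
y_c = 556240.00 / 9280.00 = 59.94 mm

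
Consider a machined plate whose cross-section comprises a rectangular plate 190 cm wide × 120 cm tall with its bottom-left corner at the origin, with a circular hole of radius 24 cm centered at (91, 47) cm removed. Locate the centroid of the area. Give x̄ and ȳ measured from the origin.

Part | A | x̄ᵢ | ȳᵢ | A·x̄ᵢ | A·ȳᵢ
plate | 22800.00 | 95.00 | 60.00 | 2166000.00 | 1368000.00
hole | -1809.56 | 91.00 | 47.00 | -164669.72 | -85049.20
Σ | 20990.44 |  |  | 2001330.28 | 1282950.80
x̄ = 2001330.28 / 20990.44 = 95.34 cm
ȳ = 1282950.80 / 20990.44 = 61.12 cm

x̄ = 95.34 cm, ȳ = 61.12 cm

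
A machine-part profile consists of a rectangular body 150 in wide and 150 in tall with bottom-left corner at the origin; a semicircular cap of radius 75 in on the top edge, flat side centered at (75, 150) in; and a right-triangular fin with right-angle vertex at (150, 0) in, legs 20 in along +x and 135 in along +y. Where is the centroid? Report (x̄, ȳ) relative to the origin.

rectangular body: A = 150 × 150 = 22500.00, centroid at (75.00, 75.00).
semicircular top: A = ½π·75² = 8835.73, centroid at (75.00, 181.83).
triangular fin: A = ½·20·135 = 1350.00, centroid at (156.67, 45.00).
ΣA = 32685.73 in²
ΣAx̄ = (22500.00)(75.00) + (8835.73)(75.00) + (1350.00)(156.67) = 2561679.70 in³
ΣAȳ = (22500.00)(75.00) + (8835.73)(181.83) + (1350.00)(45.00) = 3354859.40 in³
x̄ = 2561679.70 / 32685.73 = 78.37 in
ȳ = 3354859.40 / 32685.73 = 102.64 in

x̄ = 78.37 in, ȳ = 102.64 in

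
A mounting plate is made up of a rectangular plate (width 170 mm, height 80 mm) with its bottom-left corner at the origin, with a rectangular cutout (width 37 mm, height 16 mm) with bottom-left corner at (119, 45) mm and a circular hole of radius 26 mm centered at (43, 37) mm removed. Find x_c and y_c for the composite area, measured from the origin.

plate: A = 170 × 80 = 13600.00, centroid at (85.00, 40.00).
hole 1: A = −(37 × 16) = -592.00, centroid at (137.50, 53.00).
hole 2: A = −π·26² = -2123.72, centroid at (43.00, 37.00).
ΣA = 10884.28 mm²
ΣAx_c = (13600.00)(85.00) + (-592.00)(137.50) + (-2123.72)(43.00) = 983280.18 mm³
ΣAy_c = (13600.00)(40.00) + (-592.00)(53.00) + (-2123.72)(37.00) = 434046.48 mm³
x_c = 983280.18 / 10884.28 = 90.34 mm
y_c = 434046.48 / 10884.28 = 39.88 mm

x_c = 90.34 mm, y_c = 39.88 mm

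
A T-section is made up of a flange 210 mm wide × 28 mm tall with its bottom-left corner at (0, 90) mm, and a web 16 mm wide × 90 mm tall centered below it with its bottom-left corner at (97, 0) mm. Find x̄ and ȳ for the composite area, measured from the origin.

Part | A | x̄ᵢ | ȳᵢ | A·x̄ᵢ | A·ȳᵢ
web | 1440.00 | 105.00 | 45.00 | 151200.00 | 64800.00
flange | 5880.00 | 105.00 | 104.00 | 617400.00 | 611520.00
Σ | 7320.00 |  |  | 768600.00 | 676320.00
x̄ = 768600.00 / 7320.00 = 105.00 mm
ȳ = 676320.00 / 7320.00 = 92.39 mm

x̄ = 105.00 mm, ȳ = 92.39 mm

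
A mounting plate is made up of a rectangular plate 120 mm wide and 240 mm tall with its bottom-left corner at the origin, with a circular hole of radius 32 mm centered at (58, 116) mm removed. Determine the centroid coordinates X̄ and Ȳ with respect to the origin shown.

X̄ = 60.25 mm, Ȳ = 120.50 mm

plate: A = 120 × 240 = 28800.00, centroid at (60.00, 120.00).
hole: A = −π·32² = -3216.99, centroid at (58.00, 116.00).
ΣA = 25583.01 mm²
ΣAX̄ = (28800.00)(60.00) + (-3216.99)(58.00) = 1541414.53 mm³
ΣAȲ = (28800.00)(120.00) + (-3216.99)(116.00) = 3082829.06 mm³
X̄ = 1541414.53 / 25583.01 = 60.25 mm
Ȳ = 3082829.06 / 25583.01 = 120.50 mm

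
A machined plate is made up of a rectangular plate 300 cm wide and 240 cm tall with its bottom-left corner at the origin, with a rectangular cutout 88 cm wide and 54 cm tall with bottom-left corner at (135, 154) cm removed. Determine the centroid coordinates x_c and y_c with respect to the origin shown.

plate: A = 300 × 240 = 72000.00, centroid at (150.00, 120.00).
hole: A = −(88 × 54) = -4752.00, centroid at (179.00, 181.00).
ΣA = 67248.00 cm²
ΣAx_c = (72000.00)(150.00) + (-4752.00)(179.00) = 9949392.00 cm³
ΣAy_c = (72000.00)(120.00) + (-4752.00)(181.00) = 7779888.00 cm³
x_c = 9949392.00 / 67248.00 = 147.95 cm
y_c = 7779888.00 / 67248.00 = 115.69 cm

x_c = 147.95 cm, y_c = 115.69 cm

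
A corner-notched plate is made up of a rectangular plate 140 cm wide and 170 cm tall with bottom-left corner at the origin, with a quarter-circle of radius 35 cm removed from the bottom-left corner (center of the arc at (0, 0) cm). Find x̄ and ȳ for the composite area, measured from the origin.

Part | A | x̄ᵢ | ȳᵢ | A·x̄ᵢ | A·ȳᵢ
plate | 23800.00 | 70.00 | 85.00 | 1666000.00 | 2023000.00
removed quarter-circle | -962.11 | 14.85 | 14.85 | -14291.67 | -14291.67
Σ | 22837.89 |  |  | 1651708.33 | 2008708.33
x̄ = 1651708.33 / 22837.89 = 72.32 cm
ȳ = 2008708.33 / 22837.89 = 87.96 cm

x̄ = 72.32 cm, ȳ = 87.96 cm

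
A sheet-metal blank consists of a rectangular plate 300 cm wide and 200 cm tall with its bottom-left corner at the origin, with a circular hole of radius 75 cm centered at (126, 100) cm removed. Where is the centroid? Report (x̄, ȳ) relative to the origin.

plate: A = 300 × 200 = 60000.00, centroid at (150.00, 100.00).
hole: A = −π·75² = -17671.46, centroid at (126.00, 100.00).
ΣA = 42328.54 cm², ΣAx̄ = 6773396.21 cm³, ΣAȳ = 4232854.13 cm³.
x̄ = 6773396.21/42328.54 = 160.02 cm; ȳ = 4232854.13/42328.54 = 100.00 cm.

x̄ = 160.02 cm, ȳ = 100.00 cm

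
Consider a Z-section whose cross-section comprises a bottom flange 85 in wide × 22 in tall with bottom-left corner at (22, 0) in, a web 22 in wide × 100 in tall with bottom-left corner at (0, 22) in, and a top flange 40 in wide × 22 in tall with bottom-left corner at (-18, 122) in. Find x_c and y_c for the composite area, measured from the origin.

bottom flange: A = 85 × 22 = 1870.00, centroid at (64.50, 11.00).
web: A = 22 × 100 = 2200.00, centroid at (11.00, 72.00).
top flange: A = 40 × 22 = 880.00, centroid at (2.00, 133.00).
ΣA = 4950.00 in²
ΣAx_c = (1870.00)(64.50) + (2200.00)(11.00) + (880.00)(2.00) = 146575.00 in³
ΣAy_c = (1870.00)(11.00) + (2200.00)(72.00) + (880.00)(133.00) = 296010.00 in³
x_c = 146575.00 / 4950.00 = 29.61 in
y_c = 296010.00 / 4950.00 = 59.80 in

x_c = 29.61 in, y_c = 59.80 in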